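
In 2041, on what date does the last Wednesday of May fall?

May 29, 2041

The first Wednesday of May 2041 is May 1.
May 2041 has 31 days. Adding weeks: 1, 8, 15, 22, 29 — the last one ≤ 31 is the 29th.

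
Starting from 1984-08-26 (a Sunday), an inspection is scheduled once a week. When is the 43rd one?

1985-06-16

The 43rd occurrence is 42 intervals after the first: 42 × 7 = 294 days after 1984-08-26.
August has 31 days — 5 days to the end of August leaves 289.
September has 30 days (259 left).
October has 31 days (228 left).
November has 30 days (198 left).
December has 31 days (167 left).
January has 31 days (136 left).
February has 28 days (108 left).
March has 31 days (77 left).
April has 30 days (47 left).
May has 31 days (16 left).
16 days into June → 1985-06-16.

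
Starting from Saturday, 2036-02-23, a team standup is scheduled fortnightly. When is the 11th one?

2036-07-12

The 11th occurrence is 10 intervals after the first: 10 × 14 = 140 days after 2036-02-23.
February has 29 days — 6 days to the end of February leaves 134.
March has 31 days (103 left).
April has 30 days (73 left).
May has 31 days (42 left).
June has 30 days (12 left).
12 days into July → 2036-07-12.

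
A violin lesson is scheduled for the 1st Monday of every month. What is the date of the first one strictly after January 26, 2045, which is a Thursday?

February 6, 2045

January 2045 starts on a Sunday, so its 1st Monday is January 2, 2045 (1 day in).
That is not after January 26, 2045, so look at February 2045.
February 2045 starts on a Wednesday, so its 1st Monday is February 6, 2045 (5 days in).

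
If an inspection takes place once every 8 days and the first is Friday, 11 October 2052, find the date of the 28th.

15 May 2053

The 28th occurrence is 27 intervals after the first: 27 × 8 = 216 days after 11 October 2052.
October has 31 days — 20 days to the end of October leaves 196.
November has 30 days (166 left).
December has 31 days (135 left).
January has 31 days (104 left).
February has 28 days (76 left).
March has 31 days (45 left).
April has 30 days (15 left).
15 days into May → 15 May 2053.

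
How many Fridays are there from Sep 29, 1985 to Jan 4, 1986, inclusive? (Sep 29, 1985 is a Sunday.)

Sep 29, 1985 is a Sunday; the first Friday on or after it is Oct 4, 1985 (5 days later).
From Oct 4, 1985 to Jan 4, 1986: 27 + 30 + 31 + 4 = 92 days (rest of Oct, Nov, Dec, Jan).
92 ÷ 7 = 13 full weeks with remainder 1, so 13 more Fridays after the first → 14.

14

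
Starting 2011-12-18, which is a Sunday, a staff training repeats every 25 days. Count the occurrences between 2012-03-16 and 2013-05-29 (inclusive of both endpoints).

Occurrences land 25·i days after 2011-12-18 for i = 0, 1, 2, …
2012-03-16 is 89 days after the start; 89 ÷ 25 = 3 remainder 14; since the remainder is 14, round up to i = 4. First occurrence in the window: #5 on 2012-03-27 (4×25 = 100 days in).
2013-05-29 is 528 days after the start; 528 ÷ 25 = 21 remainder 3. Last occurrence in the window: #22 on 2013-05-26.
Occurrences #5 through #22: 18 in total.

18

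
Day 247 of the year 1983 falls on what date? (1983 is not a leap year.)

4 September 1983

January has 31 days (247 − 31 = 216 remain).
February has 28 days (216 − 28 = 188 remain).
March has 31 days (188 − 31 = 157 remain).
April has 30 days (157 − 30 = 127 remain).
May has 31 days (127 − 31 = 96 remain).
June has 30 days (96 − 30 = 66 remain).
July has 31 days (66 − 31 = 35 remain).
August has 31 days (35 − 31 = 4 remain).
4 into September → September 4.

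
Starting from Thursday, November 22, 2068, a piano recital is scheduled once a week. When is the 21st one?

The 21st occurrence is 20 intervals after the first: 20 × 7 = 140 days after November 22, 2068.
November has 30 days — 8 days to the end of November leaves 132.
December has 31 days (101 left).
January has 31 days (70 left).
February has 28 days (42 left).
March has 31 days (11 left).
11 days into April → April 11, 2069.

April 11, 2069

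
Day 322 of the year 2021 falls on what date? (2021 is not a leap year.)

November 18, 2021

January has 31 days (322 − 31 = 291 remain).
February has 28 days (291 − 28 = 263 remain).
March has 31 days (263 − 31 = 232 remain).
April has 30 days (232 − 30 = 202 remain).
May has 31 days (202 − 31 = 171 remain).
June has 30 days (171 − 30 = 141 remain).
July has 31 days (141 − 31 = 110 remain).
August has 31 days (110 − 31 = 79 remain).
September has 30 days (79 − 30 = 49 remain).
October has 31 days (49 − 31 = 18 remain).
18 into November → November 18.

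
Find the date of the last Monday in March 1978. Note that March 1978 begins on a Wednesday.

March 1978 begins on a Wednesday, so the first Monday is March 6 (5 days later).
March 1978 has 31 days. Adding weeks: 6, 13, 20, 27 — the last one ≤ 31 is the 27th.

1978-03-27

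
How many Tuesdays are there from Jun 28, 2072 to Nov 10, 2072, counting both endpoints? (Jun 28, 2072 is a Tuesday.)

Jun 28, 2072 is a Tuesday; the first Tuesday on or after it is Jun 28, 2072.
From Jun 28, 2072 to Nov 10, 2072: 2 + 31 + 31 + 30 + 31 + 10 = 135 days (rest of Jun, Jul, Aug, Sep, Oct, Nov).
135 ÷ 7 = 19 full weeks with remainder 2, so 19 more Tuesdays after the first → 20.

20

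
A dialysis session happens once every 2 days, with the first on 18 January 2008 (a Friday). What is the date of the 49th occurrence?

The 49th occurrence is 48 intervals after the first: 48 × 2 = 96 days after 18 January 2008.
January has 31 days — 13 days to the end of January leaves 83.
February has 29 days (54 left).
March has 31 days (23 left).
23 days into April → 23 April 2008.

23 April 2008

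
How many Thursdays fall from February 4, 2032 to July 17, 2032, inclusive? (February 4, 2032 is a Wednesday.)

24

February 4, 2032 is a Wednesday; the first Thursday on or after it is February 5, 2032 (1 day later).
From February 5, 2032 to July 17, 2032: 24 + 31 + 30 + 31 + 30 + 17 = 163 days (rest of February, March, April, May, June, July).
163 ÷ 7 = 23 full weeks with remainder 2, so 23 more Thursdays after the first → 24.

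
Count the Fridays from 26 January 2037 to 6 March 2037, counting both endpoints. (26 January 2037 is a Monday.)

6

26 January 2037 is a Monday; the first Friday on or after it is 30 January 2037 (4 days later).
From 30 January 2037 to 6 March 2037: 1 + 28 + 6 = 35 days (rest of January, February, March).
35 ÷ 7 = 5 full weeks with remainder 0, so 5 more Fridays after the first → 6.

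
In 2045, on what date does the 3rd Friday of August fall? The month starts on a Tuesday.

2045-08-18

August 2045 begins on a Tuesday, so the first Friday is August 4 (3 days later).
The 3rd Friday is 2 weeks later: 4 + 14 = 18.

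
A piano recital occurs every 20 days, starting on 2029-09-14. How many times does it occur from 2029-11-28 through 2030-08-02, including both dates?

13

Occurrences land 20·i days after 2029-09-14 for i = 0, 1, 2, …
2029-11-28 is 75 days after the start; 75 ÷ 20 = 3 remainder 15; since the remainder is 15, round up to i = 4. First occurrence in the window: #5 on 2029-12-03 (4×20 = 80 days in).
2030-08-02 is 322 days after the start; 322 ÷ 20 = 16 remainder 2. Last occurrence in the window: #17 on 2030-07-31.
Occurrences #5 through #17: 13 in total.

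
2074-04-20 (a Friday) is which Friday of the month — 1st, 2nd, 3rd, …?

3rd

Day 20 falls in week ⌈20/7⌉ of the month.
Days 1–7 hold the 1st Friday, 8–14 the 2nd, 15–21 the 3rd, 22–28 the 4th, 29–31 the 5th.
20 is in the range for the 3rd.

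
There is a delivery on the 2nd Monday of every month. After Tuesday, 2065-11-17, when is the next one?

November 2065 starts on a Sunday; its first Monday is the 2nd, so the 2nd Monday is the 9th — 2065-11-09.
That is not after 2065-11-17, so look at December 2065.
December 2065 starts on a Tuesday; its first Monday is the 7th, so the 2nd Monday is the 14th — 2065-12-14.

2065-12-14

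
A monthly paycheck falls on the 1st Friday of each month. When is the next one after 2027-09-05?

September 2027 starts on a Wednesday, so its 1st Friday is 2027-09-03 (2 days in).
That is not after 2027-09-05, so look at October 2027.
October 2027 starts on a Friday, so its 1st Friday is 2027-10-01.

2027-10-01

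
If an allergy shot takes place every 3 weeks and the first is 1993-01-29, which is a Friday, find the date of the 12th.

1993-09-17

The 12th occurrence is 11 intervals after the first: 11 × 21 = 231 days after 1993-01-29.
January has 31 days — 2 days to the end of January leaves 229.
February has 28 days (201 left).
March has 31 days (170 left).
April has 30 days (140 left).
May has 31 days (109 left).
June has 30 days (79 left).
July has 31 days (48 left).
August has 31 days (17 left).
17 days into September → 1993-09-17.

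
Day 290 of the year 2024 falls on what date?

Oct 16, 2024

Jan has 31 days (290 − 31 = 259 remain).
Feb has 29 days (259 − 29 = 230 remain).
Mar has 31 days (230 − 31 = 199 remain).
Apr has 30 days (199 − 30 = 169 remain).
May has 31 days (169 − 31 = 138 remain).
Jun has 30 days (138 − 30 = 108 remain).
Jul has 31 days (108 − 31 = 77 remain).
Aug has 31 days (77 − 31 = 46 remain).
Sep has 30 days (46 − 30 = 16 remain).
16 into Oct → Oct 16.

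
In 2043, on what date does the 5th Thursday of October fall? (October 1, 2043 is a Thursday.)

2043-10-29

October 2043 begins on a Thursday, so the first Thursday is October 1.
The 5th Thursday is 4 weeks later: 1 + 28 = 29.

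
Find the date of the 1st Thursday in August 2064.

The first Thursday of August 2064 is August 7.

August 7, 2064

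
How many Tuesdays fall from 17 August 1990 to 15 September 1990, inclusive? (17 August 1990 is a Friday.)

4

17 August 1990 is a Friday; the first Tuesday on or after it is 21 August 1990 (4 days later).
From 21 August 1990 to 15 September 1990: 10 + 15 = 25 days (rest of August, September).
25 ÷ 7 = 3 full weeks with remainder 4, so 3 more Tuesdays after the first → 4.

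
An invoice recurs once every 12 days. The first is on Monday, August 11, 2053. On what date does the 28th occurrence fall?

July 1, 2054

The 28th occurrence is 27 intervals after the first: 27 × 12 = 324 days after August 11, 2053.
August has 31 days — 20 days to the end of August leaves 304.
September has 30 days (274 left).
October has 31 days (243 left).
November has 30 days (213 left).
December has 31 days (182 left).
January has 31 days (151 left).
February has 28 days (123 left).
March has 31 days (92 left).
April has 30 days (62 left).
May has 31 days (31 left).
June has 30 days (1 left).
1 day into July → July 1, 2054.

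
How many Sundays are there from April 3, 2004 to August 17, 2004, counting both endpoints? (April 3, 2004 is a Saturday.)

20

April 3, 2004 is a Saturday; the first Sunday on or after it is April 4, 2004 (1 day later).
From April 4, 2004 to August 17, 2004: 26 + 31 + 30 + 31 + 17 = 135 days (rest of April, May, June, July, August).
135 ÷ 7 = 19 full weeks with remainder 2, so 19 more Sundays after the first → 20.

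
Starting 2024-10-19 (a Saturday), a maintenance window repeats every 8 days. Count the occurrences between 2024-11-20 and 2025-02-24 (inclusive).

Occurrences land 8·i days after 2024-10-19 for i = 0, 1, 2, …
2024-11-20 is 32 days after the start; 32 ÷ 8 = 4 remainder 0. First occurrence in the window: #5 on 2024-11-20 (4×8 = 32 days in).
2025-02-24 is 128 days after the start; 128 ÷ 8 = 16 remainder 0. Last occurrence in the window: #17 on 2025-02-24.
Occurrences #5 through #17: 13 in total.

13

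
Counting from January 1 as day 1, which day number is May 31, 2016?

Days in months before May: 31 + 29 + 31 + 30 = 121.
Plus 31 days into May → day 152.

152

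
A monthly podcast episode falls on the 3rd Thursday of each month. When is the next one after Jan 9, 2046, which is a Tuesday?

Jan 18, 2046

Jan 2046 starts on a Monday; its first Thursday is the 4th, so the 3rd Thursday is the 18th — Jan 18, 2046.
Jan 18, 2046 is after Jan 9, 2046, so that is the next one.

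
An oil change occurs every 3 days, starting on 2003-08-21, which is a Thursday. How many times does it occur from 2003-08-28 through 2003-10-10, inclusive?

14

Occurrences land 3·i days after 2003-08-21 for i = 0, 1, 2, …
2003-08-28 is 7 days after the start; 7 ÷ 3 = 2 remainder 1; since the remainder is 1, round up to i = 3. First occurrence in the window: #4 on 2003-08-30 (3×3 = 9 days in).
2003-10-10 is 50 days after the start; 50 ÷ 3 = 16 remainder 2. Last occurrence in the window: #17 on 2003-10-08.
Occurrences #4 through #17: 14 in total.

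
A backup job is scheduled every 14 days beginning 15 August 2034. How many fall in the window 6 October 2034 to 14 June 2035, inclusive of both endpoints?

Occurrences land 14·i days after 15 August 2034 for i = 0, 1, 2, …
6 October 2034 is 52 days after the start; 52 ÷ 14 = 3 remainder 10; since the remainder is 10, round up to i = 4. First occurrence in the window: #5 on 10 October 2034 (4×14 = 56 days in).
14 June 2035 is 303 days after the start; 303 ÷ 14 = 21 remainder 9. Last occurrence in the window: #22 on 5 June 2035.
Occurrences #5 through #22: 18 in total.

18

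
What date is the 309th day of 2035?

January has 31 days (309 − 31 = 278 remain).
February has 28 days (278 − 28 = 250 remain).
March has 31 days (250 − 31 = 219 remain).
April has 30 days (219 − 30 = 189 remain).
May has 31 days (189 − 31 = 158 remain).
June has 30 days (158 − 30 = 128 remain).
July has 31 days (128 − 31 = 97 remain).
August has 31 days (97 − 31 = 66 remain).
September has 30 days (66 − 30 = 36 remain).
October has 31 days (36 − 31 = 5 remain).
5 into November → November 5.

November 5, 2035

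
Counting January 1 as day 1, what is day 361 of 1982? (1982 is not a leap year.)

December 27, 1982

January has 31 days (361 − 31 = 330 remain).
February has 28 days (330 − 28 = 302 remain).
March has 31 days (302 − 31 = 271 remain).
April has 30 days (271 − 30 = 241 remain).
May has 31 days (241 − 31 = 210 remain).
June has 30 days (210 − 30 = 180 remain).
July has 31 days (180 − 31 = 149 remain).
August has 31 days (149 − 31 = 118 remain).
September has 30 days (118 − 30 = 88 remain).
October has 31 days (88 − 31 = 57 remain).
November has 30 days (57 − 30 = 27 remain).
27 into December → December 27.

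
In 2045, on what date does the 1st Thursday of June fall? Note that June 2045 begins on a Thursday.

1 June 2045

June 2045 begins on a Thursday, so the first Thursday is June 1.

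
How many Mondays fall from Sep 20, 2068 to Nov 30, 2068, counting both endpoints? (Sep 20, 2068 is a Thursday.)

Sep 20, 2068 is a Thursday; the first Monday on or after it is Sep 24, 2068 (4 days later).
From Sep 24, 2068 to Nov 30, 2068: 6 + 31 + 30 = 67 days (rest of Sep, Oct, Nov).
67 ÷ 7 = 9 full weeks with remainder 4, so 9 more Mondays after the first → 10.

10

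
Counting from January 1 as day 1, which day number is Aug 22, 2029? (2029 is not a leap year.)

Days in months before Aug: 31 + 28 + 31 + 30 + 31 + 30 + 31 = 212.
Plus 22 days into Aug → day 234.

234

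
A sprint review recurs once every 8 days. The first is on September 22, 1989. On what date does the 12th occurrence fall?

The 12th occurrence is 11 intervals after the first: 11 × 8 = 88 days after September 22, 1989.
September has 30 days — 8 days to the end of September leaves 80.
October has 31 days (49 left).
November has 30 days (19 left).
19 days into December → December 19, 1989.

December 19, 1989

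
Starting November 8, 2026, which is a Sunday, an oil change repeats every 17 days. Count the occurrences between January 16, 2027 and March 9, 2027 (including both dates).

3

Occurrences land 17·i days after November 8, 2026 for i = 0, 1, 2, …
January 16, 2027 is 69 days after the start; 69 ÷ 17 = 4 remainder 1; since the remainder is 1, round up to i = 5. First occurrence in the window: #6 on February 1, 2027 (5×17 = 85 days in).
March 9, 2027 is 121 days after the start; 121 ÷ 17 = 7 remainder 2. Last occurrence in the window: #8 on March 7, 2027.
Occurrences #6 through #8: 3 in total.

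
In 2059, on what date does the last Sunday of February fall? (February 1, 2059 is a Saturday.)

23 February 2059

February 2059 begins on a Saturday, so the first Sunday is February 2 (1 day later).
February 2059 has 28 days. Adding weeks: 2, 9, 16, 23 — the last one ≤ 28 is the 23rd.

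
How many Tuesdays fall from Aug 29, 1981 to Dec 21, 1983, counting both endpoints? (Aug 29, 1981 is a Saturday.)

Aug 29, 1981 is a Saturday; the first Tuesday on or after it is Sep 1, 1981 (3 days later).
From Sep 1, 1981 to Dec 21, 1983: 121 + 365 + 355 = 841 days (rest of 1981, 1982, to Dec 21, 1983 in 1983).
841 ÷ 7 = 120 full weeks with remainder 1, so 120 more Tuesdays after the first → 121.

121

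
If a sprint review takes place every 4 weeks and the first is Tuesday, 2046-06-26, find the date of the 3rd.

2046-08-21

The 3rd occurrence is 2 intervals after the first: 2 × 28 = 56 days after 2046-06-26.
June has 30 days — 4 days to the end of June leaves 52.
July has 31 days (21 left).
21 days into August → 2046-08-21.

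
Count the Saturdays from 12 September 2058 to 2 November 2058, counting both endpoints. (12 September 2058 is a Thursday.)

12 September 2058 is a Thursday; the first Saturday on or after it is 14 September 2058 (2 days later).
From 14 September 2058 to 2 November 2058: 16 + 31 + 2 = 49 days (rest of September, October, November).
49 ÷ 7 = 7 full weeks with remainder 0, so 7 more Saturdays after the first → 8.

8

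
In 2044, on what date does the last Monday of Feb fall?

Feb 29, 2044

Feb 2044 begins on a Monday, so the first Monday is Feb 1.
Feb 2044 has 29 days. Adding weeks: 1, 8, 15, 22, 29 — the last one ≤ 29 is the 29th.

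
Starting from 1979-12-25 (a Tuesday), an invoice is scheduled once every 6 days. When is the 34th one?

The 34th occurrence is 33 intervals after the first: 33 × 6 = 198 days after 1979-12-25.
December has 31 days — 6 days to the end of December leaves 192.
January has 31 days (161 left).
February has 29 days (132 left).
March has 31 days (101 left).
April has 30 days (71 left).
May has 31 days (40 left).
June has 30 days (10 left).
10 days into July → 1980-07-10.

1980-07-10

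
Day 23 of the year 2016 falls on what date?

23 into Jan → Jan 23.

Jan 23, 2016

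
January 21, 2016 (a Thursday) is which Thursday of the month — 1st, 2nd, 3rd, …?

3rd

Day 21 falls in week ⌈21/7⌉ of the month.
Days 1–7 hold the 1st Thursday, 8–14 the 2nd, 15–21 the 3rd, 22–28 the 4th, 29–31 the 5th.
21 is in the range for the 3rd.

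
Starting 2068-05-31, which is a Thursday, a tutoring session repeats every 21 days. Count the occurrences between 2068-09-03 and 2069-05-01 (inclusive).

11

Occurrences land 21·i days after 2068-05-31 for i = 0, 1, 2, …
2068-09-03 is 95 days after the start; 95 ÷ 21 = 4 remainder 11; since the remainder is 11, round up to i = 5. First occurrence in the window: #6 on 2068-09-13 (5×21 = 105 days in).
2069-05-01 is 335 days after the start; 335 ÷ 21 = 15 remainder 20. Last occurrence in the window: #16 on 2069-04-11.
Occurrences #6 through #16: 11 in total.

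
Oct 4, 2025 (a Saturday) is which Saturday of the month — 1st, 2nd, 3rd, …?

1st

Day 4 falls in week ⌈4/7⌉ of the month.
Days 1–7 hold the 1st Saturday, 8–14 the 2nd, 15–21 the 3rd, 22–28 the 4th, 29–31 the 5th.
4 is in the range for the 1st.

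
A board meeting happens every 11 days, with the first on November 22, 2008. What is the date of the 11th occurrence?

March 12, 2009

The 11th occurrence is 10 intervals after the first: 10 × 11 = 110 days after November 22, 2008.
November has 30 days — 8 days to the end of November leaves 102.
December has 31 days (71 left).
January has 31 days (40 left).
February has 28 days (12 left).
12 days into March → March 12, 2009.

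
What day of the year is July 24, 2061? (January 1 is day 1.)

205

Days in months before July: 31 + 28 + 31 + 30 + 31 + 30 = 181.
Plus 24 days into July → day 205.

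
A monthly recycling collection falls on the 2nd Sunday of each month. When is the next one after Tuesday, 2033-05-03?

2033-05-08

May 2033 starts on a Sunday; its first Sunday is the 1st, so the 2nd Sunday is the 8th — 2033-05-08.
2033-05-08 is after 2033-05-03, so that is the next one.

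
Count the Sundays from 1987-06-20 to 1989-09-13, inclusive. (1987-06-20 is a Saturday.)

117

1987-06-20 is a Saturday; the first Sunday on or after it is 1987-06-21 (1 day later).
From 1987-06-21 to 1989-09-13: 193 + 366 + 256 = 815 days (rest of 1987, 1988, to 1989-09-13 in 1989).
815 ÷ 7 = 116 full weeks with remainder 3, so 116 more Sundays after the first → 117.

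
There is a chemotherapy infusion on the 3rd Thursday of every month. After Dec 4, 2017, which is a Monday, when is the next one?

Dec 2017 starts on a Friday; its first Thursday is the 7th, so the 3rd Thursday is the 21st — Dec 21, 2017.
Dec 21, 2017 is after Dec 4, 2017, so that is the next one.

Dec 21, 2017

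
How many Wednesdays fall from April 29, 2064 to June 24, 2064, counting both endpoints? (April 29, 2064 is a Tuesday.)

April 29, 2064 is a Tuesday; the first Wednesday on or after it is April 30, 2064 (1 day later).
From April 30, 2064 to June 24, 2064: 0 + 31 + 24 = 55 days (rest of April, May, June).
55 ÷ 7 = 7 full weeks with remainder 6, so 7 more Wednesdays after the first → 8.

8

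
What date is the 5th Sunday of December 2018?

December 2018 begins on a Saturday, so the first Sunday is December 2 (1 day later).
The 5th Sunday is 4 weeks later: 2 + 28 = 30.

December 30, 2018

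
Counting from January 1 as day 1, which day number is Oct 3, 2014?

Days in months before Oct: 31 + 28 + 31 + 30 + 31 + 30 + 31 + 31 + 30 = 273.
Plus 3 days into Oct → day 276.

276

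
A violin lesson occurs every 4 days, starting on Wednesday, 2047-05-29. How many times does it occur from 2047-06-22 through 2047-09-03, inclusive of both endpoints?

19

Occurrences land 4·i days after 2047-05-29 for i = 0, 1, 2, …
2047-06-22 is 24 days after the start; 24 ÷ 4 = 6 remainder 0. First occurrence in the window: #7 on 2047-06-22 (6×4 = 24 days in).
2047-09-03 is 97 days after the start; 97 ÷ 4 = 24 remainder 1. Last occurrence in the window: #25 on 2047-09-02.
Occurrences #7 through #25: 19 in total.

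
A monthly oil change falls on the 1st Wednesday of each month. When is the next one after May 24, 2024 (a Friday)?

Jun 5, 2024

May 2024 starts on a Wednesday, so its 1st Wednesday is May 1, 2024.
That is not after May 24, 2024, so look at Jun 2024.
Jun 2024 starts on a Saturday, so its 1st Wednesday is Jun 5, 2024 (4 days in).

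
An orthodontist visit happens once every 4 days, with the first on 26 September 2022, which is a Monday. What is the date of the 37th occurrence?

17 February 2023

The 37th occurrence is 36 intervals after the first: 36 × 4 = 144 days after 26 September 2022.
September has 30 days — 4 days to the end of September leaves 140.
October has 31 days (109 left).
November has 30 days (79 left).
December has 31 days (48 left).
January has 31 days (17 left).
17 days into February → 17 February 2023.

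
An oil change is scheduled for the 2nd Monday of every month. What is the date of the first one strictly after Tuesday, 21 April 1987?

11 May 1987

April 1987 starts on a Wednesday; its first Monday is the 6th, so the 2nd Monday is the 13th — 13 April 1987.
That is not after 21 April 1987, so look at May 1987.
May 1987 starts on a Friday; its first Monday is the 4th, so the 2nd Monday is the 11th — 11 May 1987.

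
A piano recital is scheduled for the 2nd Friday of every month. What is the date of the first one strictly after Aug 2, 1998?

Aug 1998 starts on a Saturday; its first Friday is the 7th, so the 2nd Friday is the 14th — Aug 14, 1998.
Aug 14, 1998 is after Aug 2, 1998, so that is the next one.

Aug 14, 1998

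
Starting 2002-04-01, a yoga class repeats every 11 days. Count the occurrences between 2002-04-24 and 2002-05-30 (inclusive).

3

Occurrences land 11·i days after 2002-04-01 for i = 0, 1, 2, …
2002-04-24 is 23 days after the start; 23 ÷ 11 = 2 remainder 1; since the remainder is 1, round up to i = 3. First occurrence in the window: #4 on 2002-05-04 (3×11 = 33 days in).
2002-05-30 is 59 days after the start; 59 ÷ 11 = 5 remainder 4. Last occurrence in the window: #6 on 2002-05-26.
Occurrences #4 through #6: 3 in total.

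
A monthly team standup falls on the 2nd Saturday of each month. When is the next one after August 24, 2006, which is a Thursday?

September 9, 2006

August 2006 starts on a Tuesday; its first Saturday is the 5th, so the 2nd Saturday is the 12th — August 12, 2006.
That is not after August 24, 2006, so look at September 2006.
September 2006 starts on a Friday; its first Saturday is the 2nd, so the 2nd Saturday is the 9th — September 9, 2006.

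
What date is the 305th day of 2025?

January has 31 days (305 − 31 = 274 remain).
February has 28 days (274 − 28 = 246 remain).
March has 31 days (246 − 31 = 215 remain).
April has 30 days (215 − 30 = 185 remain).
May has 31 days (185 − 31 = 154 remain).
June has 30 days (154 − 30 = 124 remain).
July has 31 days (124 − 31 = 93 remain).
August has 31 days (93 − 31 = 62 remain).
September has 30 days (62 − 30 = 32 remain).
October has 31 days (32 − 31 = 1 remain).
1 into November → November 1.

2025-11-01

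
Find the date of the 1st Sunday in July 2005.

The first Sunday of July 2005 is July 3.

2005-07-03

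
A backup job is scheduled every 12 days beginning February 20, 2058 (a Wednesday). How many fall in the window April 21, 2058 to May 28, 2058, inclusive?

Occurrences land 12·i days after February 20, 2058 for i = 0, 1, 2, …
April 21, 2058 is 60 days after the start; 60 ÷ 12 = 5 remainder 0. First occurrence in the window: #6 on April 21, 2058 (5×12 = 60 days in).
May 28, 2058 is 97 days after the start; 97 ÷ 12 = 8 remainder 1. Last occurrence in the window: #9 on May 27, 2058.
Occurrences #6 through #9: 4 in total.

4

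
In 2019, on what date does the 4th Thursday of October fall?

October 2019 begins on a Tuesday, so the first Thursday is October 3 (2 days later).
The 4th Thursday is 3 weeks later: 3 + 21 = 24.

24 October 2019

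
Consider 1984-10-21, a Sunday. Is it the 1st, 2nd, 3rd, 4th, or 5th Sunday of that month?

3rd

Day 21 falls in week ⌈21/7⌉ of the month.
Days 1–7 hold the 1st Sunday, 8–14 the 2nd, 15–21 the 3rd, 22–28 the 4th, 29–31 the 5th.
21 is in the range for the 3rd.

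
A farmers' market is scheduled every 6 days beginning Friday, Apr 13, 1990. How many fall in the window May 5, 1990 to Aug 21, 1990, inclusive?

Occurrences land 6·i days after Apr 13, 1990 for i = 0, 1, 2, …
May 5, 1990 is 22 days after the start; 22 ÷ 6 = 3 remainder 4; since the remainder is 4, round up to i = 4. First occurrence in the window: #5 on May 7, 1990 (4×6 = 24 days in).
Aug 21, 1990 is 130 days after the start; 130 ÷ 6 = 21 remainder 4. Last occurrence in the window: #22 on Aug 17, 1990.
Occurrences #5 through #22: 18 in total.

18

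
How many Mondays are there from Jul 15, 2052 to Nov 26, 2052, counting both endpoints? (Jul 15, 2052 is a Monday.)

Jul 15, 2052 is a Monday; the first Monday on or after it is Jul 15, 2052.
From Jul 15, 2052 to Nov 26, 2052: 16 + 31 + 30 + 31 + 26 = 134 days (rest of Jul, Aug, Sep, Oct, Nov).
134 ÷ 7 = 19 full weeks with remainder 1, so 19 more Mondays after the first → 20.

20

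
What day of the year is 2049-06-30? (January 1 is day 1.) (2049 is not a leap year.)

Days in months before June: 31 + 28 + 31 + 30 + 31 = 151.
Plus 30 days into June → day 181.

181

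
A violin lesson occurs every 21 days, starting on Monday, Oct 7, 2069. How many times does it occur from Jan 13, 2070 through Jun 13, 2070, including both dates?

Occurrences land 21·i days after Oct 7, 2069 for i = 0, 1, 2, …
Jan 13, 2070 is 98 days after the start; 98 ÷ 21 = 4 remainder 14; since the remainder is 14, round up to i = 5. First occurrence in the window: #6 on Jan 20, 2070 (5×21 = 105 days in).
Jun 13, 2070 is 249 days after the start; 249 ÷ 21 = 11 remainder 18. Last occurrence in the window: #12 on May 26, 2070.
Occurrences #6 through #12: 7 in total.

7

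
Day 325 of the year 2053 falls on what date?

21 November 2053

January has 31 days (325 − 31 = 294 remain).
February has 28 days (294 − 28 = 266 remain).
March has 31 days (266 − 31 = 235 remain).
April has 30 days (235 − 30 = 205 remain).
May has 31 days (205 − 31 = 174 remain).
June has 30 days (174 − 30 = 144 remain).
July has 31 days (144 − 31 = 113 remain).
August has 31 days (113 − 31 = 82 remain).
September has 30 days (82 − 30 = 52 remain).
October has 31 days (52 − 31 = 21 remain).
21 into November → November 21.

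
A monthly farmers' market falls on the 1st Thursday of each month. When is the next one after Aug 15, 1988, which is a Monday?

Aug 1988 starts on a Monday, so its 1st Thursday is Aug 4, 1988 (3 days in).
That is not after Aug 15, 1988, so look at Sep 1988.
Sep 1988 starts on a Thursday, so its 1st Thursday is Sep 1, 1988.

Sep 1, 1988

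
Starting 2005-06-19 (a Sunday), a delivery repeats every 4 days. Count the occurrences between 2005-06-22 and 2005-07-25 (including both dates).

9

Occurrences land 4·i days after 2005-06-19 for i = 0, 1, 2, …
2005-06-22 is 3 days after the start; 3 ÷ 4 = 0 remainder 3; since the remainder is 3, round up to i = 1. First occurrence in the window: #2 on 2005-06-23 (1×4 = 4 days in).
2005-07-25 is 36 days after the start; 36 ÷ 4 = 9 remainder 0. Last occurrence in the window: #10 on 2005-07-25.
Occurrences #2 through #10: 9 in total.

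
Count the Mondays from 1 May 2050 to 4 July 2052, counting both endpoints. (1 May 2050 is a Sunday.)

114

1 May 2050 is a Sunday; the first Monday on or after it is 2 May 2050 (1 day later).
From 2 May 2050 to 4 July 2052: 243 + 365 + 186 = 794 days (rest of 2050, 2051, to 4 July 2052 in 2052).
794 ÷ 7 = 113 full weeks with remainder 3, so 113 more Mondays after the first → 114.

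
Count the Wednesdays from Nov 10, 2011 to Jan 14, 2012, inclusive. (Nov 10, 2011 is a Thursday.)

Nov 10, 2011 is a Thursday; the first Wednesday on or after it is Nov 16, 2011 (6 days later).
From Nov 16, 2011 to Jan 14, 2012: 14 + 31 + 14 = 59 days (rest of Nov, Dec, Jan).
59 ÷ 7 = 8 full weeks with remainder 3, so 8 more Wednesdays after the first → 9.

9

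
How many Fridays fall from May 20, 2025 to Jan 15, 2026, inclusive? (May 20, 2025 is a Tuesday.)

May 20, 2025 is a Tuesday; the first Friday on or after it is May 23, 2025 (3 days later).
From May 23, 2025 to Jan 15, 2026: 8 + 30 + 31 + 31 + 30 + 31 + 30 + 31 + 15 = 237 days (rest of May, Jun, Jul, Aug, Sep, Oct, Nov, Dec, Jan).
237 ÷ 7 = 33 full weeks with remainder 6, so 33 more Fridays after the first → 34.

34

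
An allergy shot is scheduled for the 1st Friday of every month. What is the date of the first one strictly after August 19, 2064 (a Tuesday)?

August 2064 starts on a Friday, so its 1st Friday is August 1, 2064.
That is not after August 19, 2064, so look at September 2064.
September 2064 starts on a Monday, so its 1st Friday is September 5, 2064 (4 days in).

September 5, 2064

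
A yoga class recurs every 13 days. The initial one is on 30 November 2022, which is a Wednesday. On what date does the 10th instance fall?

27 March 2023

The 10th occurrence is 9 intervals after the first: 9 × 13 = 117 days after 30 November 2022.
November has 30 days — 0 days to the end of November leaves 117.
December has 31 days (86 left).
January has 31 days (55 left).
February has 28 days (27 left).
27 days into March → 27 March 2023.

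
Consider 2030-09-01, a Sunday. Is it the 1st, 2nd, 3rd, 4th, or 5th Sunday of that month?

Day 1 falls in week ⌈1/7⌉ of the month.
Days 1–7 hold the 1st Sunday, 8–14 the 2nd, 15–21 the 3rd, 22–28 the 4th, 29–31 the 5th.
1 is in the range for the 1st.

1st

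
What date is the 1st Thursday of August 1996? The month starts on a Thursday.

August 1, 1996

August 1996 begins on a Thursday, so the first Thursday is August 1.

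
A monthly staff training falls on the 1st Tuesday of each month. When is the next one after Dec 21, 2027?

Dec 2027 starts on a Wednesday, so its 1st Tuesday is Dec 7, 2027 (6 days in).
That is not after Dec 21, 2027, so look at Jan 2028.
Jan 2028 starts on a Saturday, so its 1st Tuesday is Jan 4, 2028 (3 days in).

Jan 4, 2028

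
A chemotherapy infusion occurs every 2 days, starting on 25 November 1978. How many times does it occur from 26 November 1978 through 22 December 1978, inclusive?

13

Occurrences land 2·i days after 25 November 1978 for i = 0, 1, 2, …
26 November 1978 is 1 day after the start; 1 ÷ 2 = 0 remainder 1; since the remainder is 1, round up to i = 1. First occurrence in the window: #2 on 27 November 1978 (1×2 = 2 days in).
22 December 1978 is 27 days after the start; 27 ÷ 2 = 13 remainder 1. Last occurrence in the window: #14 on 21 December 1978.
Occurrences #2 through #14: 13 in total.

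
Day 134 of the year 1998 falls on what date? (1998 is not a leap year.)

Jan has 31 days (134 − 31 = 103 remain).
Feb has 28 days (103 − 28 = 75 remain).
Mar has 31 days (75 − 31 = 44 remain).
Apr has 30 days (44 − 30 = 14 remain).
14 into May → May 14.

May 14, 1998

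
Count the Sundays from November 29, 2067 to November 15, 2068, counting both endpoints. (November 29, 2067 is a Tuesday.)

50

November 29, 2067 is a Tuesday; the first Sunday on or after it is December 4, 2067 (5 days later).
From December 4, 2067 to November 15, 2068: 27 + 320 = 347 days (rest of 2067, to November 15, 2068 in 2068).
347 ÷ 7 = 49 full weeks with remainder 4, so 49 more Sundays after the first → 50.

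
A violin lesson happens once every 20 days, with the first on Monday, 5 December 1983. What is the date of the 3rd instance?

14 January 1984

The 3rd occurrence is 2 intervals after the first: 2 × 20 = 40 days after 5 December 1983.
December has 31 days — 26 days to the end of December leaves 14.
14 days into January → 14 January 1984.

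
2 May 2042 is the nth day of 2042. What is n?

122

Days in months before May: 31 + 28 + 31 + 30 = 120.
Plus 2 days into May → day 122.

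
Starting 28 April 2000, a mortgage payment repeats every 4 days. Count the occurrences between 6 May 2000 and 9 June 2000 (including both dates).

Occurrences land 4·i days after 28 April 2000 for i = 0, 1, 2, …
6 May 2000 is 8 days after the start; 8 ÷ 4 = 2 remainder 0. First occurrence in the window: #3 on 6 May 2000 (2×4 = 8 days in).
9 June 2000 is 42 days after the start; 42 ÷ 4 = 10 remainder 2. Last occurrence in the window: #11 on 7 June 2000.
Occurrences #3 through #11: 9 in total.

9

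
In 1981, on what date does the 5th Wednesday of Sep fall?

Sep 30, 1981

Sep 1981 begins on a Tuesday, so the first Wednesday is Sep 2 (1 day later).
The 5th Wednesday is 4 weeks later: 2 + 28 = 30.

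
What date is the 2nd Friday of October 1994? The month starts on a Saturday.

October 1994 begins on a Saturday, so the first Friday is October 7 (6 days later).
The 2nd Friday is 1 weeks later: 7 + 7 = 14.

October 14, 1994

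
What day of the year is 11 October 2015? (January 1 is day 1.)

Days in months before October: 31 + 28 + 31 + 30 + 31 + 30 + 31 + 31 + 30 = 273.
Plus 11 days into October → day 284.

284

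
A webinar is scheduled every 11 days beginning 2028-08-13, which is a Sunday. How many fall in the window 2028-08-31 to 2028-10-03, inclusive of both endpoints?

Occurrences land 11·i days after 2028-08-13 for i = 0, 1, 2, …
2028-08-31 is 18 days after the start; 18 ÷ 11 = 1 remainder 7; since the remainder is 7, round up to i = 2. First occurrence in the window: #3 on 2028-09-04 (2×11 = 22 days in).
2028-10-03 is 51 days after the start; 51 ÷ 11 = 4 remainder 7. Last occurrence in the window: #5 on 2028-09-26.
Occurrences #3 through #5: 3 in total.

3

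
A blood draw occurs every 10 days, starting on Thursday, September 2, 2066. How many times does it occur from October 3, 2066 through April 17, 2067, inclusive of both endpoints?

Occurrences land 10·i days after September 2, 2066 for i = 0, 1, 2, …
October 3, 2066 is 31 days after the start; 31 ÷ 10 = 3 remainder 1; since the remainder is 1, round up to i = 4. First occurrence in the window: #5 on October 12, 2066 (4×10 = 40 days in).
April 17, 2067 is 227 days after the start; 227 ÷ 10 = 22 remainder 7. Last occurrence in the window: #23 on April 10, 2067.
Occurrences #5 through #23: 19 in total.

19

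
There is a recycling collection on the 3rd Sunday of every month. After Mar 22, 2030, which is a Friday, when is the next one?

Apr 21, 2030

Mar 2030 starts on a Friday; its first Sunday is the 3rd, so the 3rd Sunday is the 17th — Mar 17, 2030.
That is not after Mar 22, 2030, so look at Apr 2030.
Apr 2030 starts on a Monday; its first Sunday is the 7th, so the 3rd Sunday is the 21st — Apr 21, 2030.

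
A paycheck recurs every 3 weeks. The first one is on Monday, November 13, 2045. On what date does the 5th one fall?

The 5th occurrence is 4 intervals after the first: 4 × 21 = 84 days after November 13, 2045.
November has 30 days — 17 days to the end of November leaves 67.
December has 31 days (36 left).
January has 31 days (5 left).
5 days into February → February 5, 2046.

February 5, 2046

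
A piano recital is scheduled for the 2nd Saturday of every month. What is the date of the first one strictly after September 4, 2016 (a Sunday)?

September 10, 2016

September 2016 starts on a Thursday; its first Saturday is the 3rd, so the 2nd Saturday is the 10th — September 10, 2016.
September 10, 2016 is after September 4, 2016, so that is the next one.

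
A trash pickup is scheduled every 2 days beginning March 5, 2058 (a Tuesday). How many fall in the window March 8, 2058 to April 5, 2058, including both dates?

14

Occurrences land 2·i days after March 5, 2058 for i = 0, 1, 2, …
March 8, 2058 is 3 days after the start; 3 ÷ 2 = 1 remainder 1; since the remainder is 1, round up to i = 2. First occurrence in the window: #3 on March 9, 2058 (2×2 = 4 days in).
April 5, 2058 is 31 days after the start; 31 ÷ 2 = 15 remainder 1. Last occurrence in the window: #16 on April 4, 2058.
Occurrences #3 through #16: 14 in total.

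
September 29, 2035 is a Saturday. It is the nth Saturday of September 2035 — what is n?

5th

Day 29 falls in week ⌈29/7⌉ of the month.
Days 1–7 hold the 1st Saturday, 8–14 the 2nd, 15–21 the 3rd, 22–28 the 4th, 29–31 the 5th.
29 is in the range for the 5th.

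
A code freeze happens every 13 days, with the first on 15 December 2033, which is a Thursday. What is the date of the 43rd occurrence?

14 June 2035

The 43rd occurrence is 42 intervals after the first: 42 × 13 = 546 days after 15 December 2033.
December has 31 days — 16 days to the end of December leaves 530.
2034 has 365 days (165 left).
January has 31 days (134 left).
February has 28 days (106 left).
March has 31 days (75 left).
April has 30 days (45 left).
May has 31 days (14 left).
14 days into June → 14 June 2035.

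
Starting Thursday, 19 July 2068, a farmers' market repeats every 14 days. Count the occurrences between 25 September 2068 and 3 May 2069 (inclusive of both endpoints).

Occurrences land 14·i days after 19 July 2068 for i = 0, 1, 2, …
25 September 2068 is 68 days after the start; 68 ÷ 14 = 4 remainder 12; since the remainder is 12, round up to i = 5. First occurrence in the window: #6 on 27 September 2068 (5×14 = 70 days in).
3 May 2069 is 288 days after the start; 288 ÷ 14 = 20 remainder 8. Last occurrence in the window: #21 on 25 April 2069.
Occurrences #6 through #21: 16 in total.

16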